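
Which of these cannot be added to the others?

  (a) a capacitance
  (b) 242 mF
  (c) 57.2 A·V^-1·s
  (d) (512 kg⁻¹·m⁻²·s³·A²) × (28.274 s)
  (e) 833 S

(e)

Reduce each to base SI dimensions:
  (a) [capacitance] = kg⁻¹·m⁻²·s⁴·A²
  (b) F = C·V⁻¹ = kg⁻¹·m⁻²·s⁴·A²
  (c) A·s·V⁻¹ = A·s·(J·C⁻¹)⁻¹ = kg⁻¹·m⁻²·s⁴·A²
  (d) [kg⁻¹·m⁻²·s³·A²] · [s] = kg⁻¹·m⁻²·s⁴·A²
  (e) S = Ω⁻¹ = kg⁻¹·m⁻²·s³·A²
All reduce to kg⁻¹·m⁻²·s⁴·A² except (e), which is kg⁻¹·m⁻²·s³·A².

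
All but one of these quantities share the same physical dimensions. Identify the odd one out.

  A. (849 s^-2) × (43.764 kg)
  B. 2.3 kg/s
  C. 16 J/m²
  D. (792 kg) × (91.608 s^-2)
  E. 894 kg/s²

Reduce each to base SI dimensions:
  A. [s⁻²] · [kg] = kg·s⁻²
  B. kg·s⁻¹
  C. J·m⁻² = N·m·m⁻² = kg·s⁻²
  D. [kg] · [s⁻²] = kg·s⁻²
  E. kg·s⁻²
All reduce to kg·s⁻² except B., which is kg·s⁻¹.

B.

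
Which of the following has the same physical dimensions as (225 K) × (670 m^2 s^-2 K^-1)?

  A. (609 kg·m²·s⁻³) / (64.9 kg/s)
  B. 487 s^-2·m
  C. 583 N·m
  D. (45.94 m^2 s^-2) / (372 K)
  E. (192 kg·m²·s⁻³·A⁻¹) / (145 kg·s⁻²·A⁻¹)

Reference: [K] · [m²·s⁻²·K⁻¹] = m²·s⁻².
Each option:
  A. [kg·m²·s⁻³] / [kg·s⁻¹] = m²·s⁻²  ← same
  B. m·s⁻²
  C. N·m = kg·m·s⁻²·m = kg·m²·s⁻²
  D. [m²·s⁻²] / [K] = m²·s⁻²·K⁻¹
  E. [kg·m²·s⁻³·A⁻¹] / [kg·s⁻²·A⁻¹] = m²·s⁻¹
Only A. matches m²·s⁻².

A.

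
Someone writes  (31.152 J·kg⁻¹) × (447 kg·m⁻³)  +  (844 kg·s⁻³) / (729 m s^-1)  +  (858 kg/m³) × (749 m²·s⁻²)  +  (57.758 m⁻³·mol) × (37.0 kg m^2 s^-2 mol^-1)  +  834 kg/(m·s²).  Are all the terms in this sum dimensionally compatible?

Yes

Work out the base dimensions of each:
  (31.152 J·kg⁻¹) × (447 kg·m⁻³):  [m²·s⁻²] · [kg·m⁻³] = kg·m⁻¹·s⁻²
  (844 kg·s⁻³) / (729 m s^-1):  [kg·s⁻³] / [m·s⁻¹] = kg·m⁻¹·s⁻²
  (858 kg/m³) × (749 m²·s⁻²):  [kg·m⁻³] · [m²·s⁻²] = kg·m⁻¹·s⁻²
  (57.758 m⁻³·mol) × (37.0 kg m^2 s^-2 mol^-1):  [m⁻³·mol] · [kg·m²·s⁻²·mol⁻¹] = kg·m⁻¹·s⁻²
  834 kg/(m·s²):  kg·m⁻¹·s⁻²
Every term reduces to kg·m⁻¹·s⁻².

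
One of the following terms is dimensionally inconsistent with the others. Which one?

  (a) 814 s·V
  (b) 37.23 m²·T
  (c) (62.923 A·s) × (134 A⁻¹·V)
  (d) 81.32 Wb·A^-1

Reduce each to base SI dimensions:
  (a) V·s = J·C⁻¹·s = kg·m²·s⁻²·A⁻¹
  (b) T·m² = Wb·m⁻²·m² = kg·m²·s⁻²·A⁻¹
  (c) [s·A] · [kg·m²·s⁻³·A⁻²] = kg·m²·s⁻²·A⁻¹
  (d) Wb·A⁻¹ = V·s·A⁻¹ = kg·m²·s⁻²·A⁻²
All reduce to kg·m²·s⁻²·A⁻¹ except (d), which is kg·m²·s⁻²·A⁻².

(d)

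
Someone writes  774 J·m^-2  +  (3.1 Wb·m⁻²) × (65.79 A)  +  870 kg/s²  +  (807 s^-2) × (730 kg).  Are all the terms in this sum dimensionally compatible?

Yes

Expand each in SI base units:
  774 J·m^-2:  J·m⁻² = N·m·m⁻² = kg·s⁻²
  (3.1 Wb·m⁻²) × (65.79 A):  [kg·s⁻²·A⁻¹] · [A] = kg·s⁻²
  870 kg/s²:  kg·s⁻²
  (807 s^-2) × (730 kg):  [s⁻²] · [kg] = kg·s⁻²
Every term reduces to kg·s⁻².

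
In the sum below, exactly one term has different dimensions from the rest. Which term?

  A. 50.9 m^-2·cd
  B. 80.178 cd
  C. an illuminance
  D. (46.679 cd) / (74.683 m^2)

Expand each in SI base units:
  A. cd·m⁻² = m⁻²·cd
  B. cd
  C. [illuminance] = m⁻²·cd
  D. [cd] / [m²] = m⁻²·cd
All reduce to m⁻²·cd except B., which is cd.

B.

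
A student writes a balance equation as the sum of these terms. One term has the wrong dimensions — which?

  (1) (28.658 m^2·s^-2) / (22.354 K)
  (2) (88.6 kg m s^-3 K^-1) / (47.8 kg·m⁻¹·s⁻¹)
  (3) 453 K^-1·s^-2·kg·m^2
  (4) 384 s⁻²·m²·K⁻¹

In SI base units:
  (1) [m²·s⁻²] / [K] = m²·s⁻²·K⁻¹
  (2) [kg·m·s⁻³·K⁻¹] / [kg·m⁻¹·s⁻¹] = m²·s⁻²·K⁻¹
  (3) kg·m²·s⁻²·K⁻¹
  (4) m²·s⁻²·K⁻¹
All reduce to m²·s⁻²·K⁻¹ except (3), which is kg·m²·s⁻²·K⁻¹.

(3)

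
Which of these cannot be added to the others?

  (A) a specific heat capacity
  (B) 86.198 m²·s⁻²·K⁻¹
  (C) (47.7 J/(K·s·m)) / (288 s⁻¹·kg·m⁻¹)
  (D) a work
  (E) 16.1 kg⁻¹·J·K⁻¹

In SI base units:
  (A) [specific heat capacity] = m²·s⁻²·K⁻¹
  (B) m²·s⁻²·K⁻¹
  (C) [kg·m·s⁻³·K⁻¹] / [kg·m⁻¹·s⁻¹] = m²·s⁻²·K⁻¹
  (D) [work] = kg·m²·s⁻²
  (E) J·kg⁻¹·K⁻¹ = N·m·kg⁻¹·K⁻¹ = m²·s⁻²·K⁻¹
All reduce to m²·s⁻²·K⁻¹ except (D), which is kg·m²·s⁻².

(D)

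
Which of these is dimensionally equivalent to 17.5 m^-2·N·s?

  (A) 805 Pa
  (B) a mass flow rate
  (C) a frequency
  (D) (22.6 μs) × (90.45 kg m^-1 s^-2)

Reference: N·s·m⁻² = kg·m·s⁻²·s·m⁻² = kg·m⁻¹·s⁻¹.
Each option:
  (A) Pa = N·m⁻² = kg·m⁻¹·s⁻²
  (B) [mass flow rate] = kg·s⁻¹
  (C) [frequency] = s⁻¹
  (D) [s] · [kg·m⁻¹·s⁻²] = kg·m⁻¹·s⁻¹  ← same
Only (D) matches kg·m⁻¹·s⁻¹.

(D)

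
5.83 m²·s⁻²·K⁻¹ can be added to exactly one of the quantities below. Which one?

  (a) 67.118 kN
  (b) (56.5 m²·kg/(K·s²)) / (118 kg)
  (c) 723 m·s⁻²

Reference: m²·s⁻²·K⁻¹.
Each option:
  (a) N = kg·m·s⁻²
  (b) [kg·m²·s⁻²·K⁻¹] / [kg] = m²·s⁻²·K⁻¹  ← same
  (c) m·s⁻²
Only (b) matches m²·s⁻²·K⁻¹.

(b)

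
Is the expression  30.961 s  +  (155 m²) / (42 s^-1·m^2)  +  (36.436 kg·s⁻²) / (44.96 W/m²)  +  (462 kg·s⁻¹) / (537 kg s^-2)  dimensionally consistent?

Work out the base dimensions of each:
  30.961 s:  s
  (155 m²) / (42 s^-1·m^2):  [m²] / [m²·s⁻¹] = s
  (36.436 kg·s⁻²) / (44.96 W/m²):  [kg·s⁻²] / [kg·s⁻³] = s
  (462 kg·s⁻¹) / (537 kg s^-2):  [kg·s⁻¹] / [kg·s⁻²] = s
Every term reduces to s.

Yes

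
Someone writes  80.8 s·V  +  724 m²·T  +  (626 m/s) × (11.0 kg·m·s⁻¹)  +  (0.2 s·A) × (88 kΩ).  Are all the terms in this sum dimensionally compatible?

No

Reduce each to base SI dimensions:
  80.8 s·V:  V·s = J·C⁻¹·s = kg·m²·s⁻²·A⁻¹
  724 m²·T:  T·m² = Wb·m⁻²·m² = kg·m²·s⁻²·A⁻¹
  (626 m/s) × (11.0 kg·m·s⁻¹):  [m·s⁻¹] · [kg·m·s⁻¹] = kg·m²·s⁻²
  (0.2 s·A) × (88 kΩ):  [s·A] · [kg·m²·s⁻³·A⁻²] = kg·m²·s⁻²·A⁻¹
The terms do not share a single dimension (kg·m²·s⁻² vs kg·m²·s⁻²·A⁻¹).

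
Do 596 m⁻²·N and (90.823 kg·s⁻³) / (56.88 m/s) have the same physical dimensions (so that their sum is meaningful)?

Yes

Dimensions:
  596 m⁻²·N:  N·m⁻² = kg·m·s⁻²·m⁻² = kg·m⁻¹·s⁻²
  (90.823 kg·s⁻³) / (56.88 m/s):  [kg·s⁻³] / [m·s⁻¹] = kg·m⁻¹·s⁻²
Both are kg·m⁻¹·s⁻², so they have the same dimensions and can be added.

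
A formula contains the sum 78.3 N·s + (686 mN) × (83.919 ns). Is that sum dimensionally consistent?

Yes

Dimensions:
  78.3 N·s:  N·s = kg·m·s⁻²·s = kg·m·s⁻¹
  (686 mN) × (83.919 ns):  [kg·m·s⁻²] · [s] = kg·m·s⁻¹
Both are kg·m·s⁻¹, so they have the same dimensions and can be added.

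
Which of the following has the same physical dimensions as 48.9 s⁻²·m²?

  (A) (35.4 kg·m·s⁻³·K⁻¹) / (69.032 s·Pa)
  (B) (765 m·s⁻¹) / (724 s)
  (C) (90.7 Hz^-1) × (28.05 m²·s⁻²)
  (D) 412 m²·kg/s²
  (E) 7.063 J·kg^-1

Reference: m²·s⁻².
Each option:
  (A) [kg·m·s⁻³·K⁻¹] / [kg·m⁻¹·s⁻¹] = m²·s⁻²·K⁻¹
  (B) [m·s⁻¹] / [s] = m·s⁻²
  (C) [s] · [m²·s⁻²] = m²·s⁻¹
  (D) kg·m²·s⁻²
  (E) J·kg⁻¹ = N·m·kg⁻¹ = m²·s⁻²  ← same
Only (E) matches m²·s⁻².

(E)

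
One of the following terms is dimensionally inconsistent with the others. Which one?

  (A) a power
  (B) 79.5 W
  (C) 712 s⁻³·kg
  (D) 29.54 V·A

(C)

Dimensions:
  (A) [power] = kg·m²·s⁻³
  (B) W = J·s⁻¹ = kg·m²·s⁻³
  (C) kg·s⁻³
  (D) V·A = J·C⁻¹·A = kg·m²·s⁻³
All reduce to kg·m²·s⁻³ except (C), which is kg·s⁻³.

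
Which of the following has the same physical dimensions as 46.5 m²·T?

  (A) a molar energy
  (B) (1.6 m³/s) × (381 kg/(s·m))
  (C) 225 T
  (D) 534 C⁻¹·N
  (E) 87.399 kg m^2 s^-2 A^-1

(E)

Reference: T·m² = Wb·m⁻²·m² = kg·m²·s⁻²·A⁻¹.
Each option:
  (A) [molar energy] = kg·m²·s⁻²·mol⁻¹
  (B) [m³·s⁻¹] · [kg·m⁻¹·s⁻¹] = kg·m²·s⁻²
  (C) T = Wb·m⁻² = kg·s⁻²·A⁻¹
  (D) N·C⁻¹ = kg·m·s⁻²·(s·A)⁻¹ = kg·m·s⁻³·A⁻¹
  (E) kg·m²·s⁻²·A⁻¹  ← same
Only (E) matches kg·m²·s⁻²·A⁻¹.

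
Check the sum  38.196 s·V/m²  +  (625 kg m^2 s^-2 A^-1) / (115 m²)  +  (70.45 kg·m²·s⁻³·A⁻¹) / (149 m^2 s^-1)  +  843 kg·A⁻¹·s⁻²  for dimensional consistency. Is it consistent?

Yes

In SI base units:
  38.196 s·V/m²:  V·s·m⁻² = J·C⁻¹·s·m⁻² = kg·s⁻²·A⁻¹
  (625 kg m^2 s^-2 A^-1) / (115 m²):  [kg·m²·s⁻²·A⁻¹] / [m²] = kg·s⁻²·A⁻¹
  (70.45 kg·m²·s⁻³·A⁻¹) / (149 m^2 s^-1):  [kg·m²·s⁻³·A⁻¹] / [m²·s⁻¹] = kg·s⁻²·A⁻¹
  843 kg·A⁻¹·s⁻²:  kg·s⁻²·A⁻¹
Every term reduces to kg·s⁻²·A⁻¹.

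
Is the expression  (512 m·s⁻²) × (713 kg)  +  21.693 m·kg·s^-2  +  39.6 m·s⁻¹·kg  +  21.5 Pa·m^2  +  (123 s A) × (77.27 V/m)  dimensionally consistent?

No

Reduce each to base SI dimensions:
  (512 m·s⁻²) × (713 kg):  [m·s⁻²] · [kg] = kg·m·s⁻²
  21.693 m·kg·s^-2:  kg·m·s⁻²
  39.6 m·s⁻¹·kg:  kg·m·s⁻¹
  21.5 Pa·m^2:  Pa·m² = N·m⁻²·m² = kg·m·s⁻²
  (123 s A) × (77.27 V/m):  [s·A] · [kg·m·s⁻³·A⁻¹] = kg·m·s⁻²
The terms do not share a single dimension (kg·m·s⁻² vs kg·m·s⁻¹).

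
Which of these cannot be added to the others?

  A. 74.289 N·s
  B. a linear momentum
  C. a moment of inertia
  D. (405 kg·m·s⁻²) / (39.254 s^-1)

C.

Expand each in SI base units:
  A. N·s = kg·m·s⁻²·s = kg·m·s⁻¹
  B. [linear momentum] = kg·m·s⁻¹
  C. [moment of inertia] = kg·m²
  D. [kg·m·s⁻²] / [s⁻¹] = kg·m·s⁻¹
All reduce to kg·m·s⁻¹ except C., which is kg·m².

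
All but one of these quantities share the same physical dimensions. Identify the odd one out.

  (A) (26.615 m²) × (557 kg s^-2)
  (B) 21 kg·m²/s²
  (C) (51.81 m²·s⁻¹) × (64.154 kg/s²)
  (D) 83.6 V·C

Dimensions:
  (A) [m²] · [kg·s⁻²] = kg·m²·s⁻²
  (B) kg·m²·s⁻²
  (C) [m²·s⁻¹] · [kg·s⁻²] = kg·m²·s⁻³
  (D) C·V = s·A·J·C⁻¹ = kg·m²·s⁻²
All reduce to kg·m²·s⁻² except (C), which is kg·m²·s⁻³.

(C)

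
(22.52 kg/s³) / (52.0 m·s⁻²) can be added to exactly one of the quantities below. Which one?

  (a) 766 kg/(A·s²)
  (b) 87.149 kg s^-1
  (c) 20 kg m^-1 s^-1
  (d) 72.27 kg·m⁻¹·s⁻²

(c)

Reference: [kg·s⁻³] / [m·s⁻²] = kg·m⁻¹·s⁻¹.
Each option:
  (a) kg·s⁻²·A⁻¹
  (b) kg·s⁻¹
  (c) kg·m⁻¹·s⁻¹  ← same
  (d) kg·m⁻¹·s⁻²
Only (c) matches kg·m⁻¹·s⁻¹.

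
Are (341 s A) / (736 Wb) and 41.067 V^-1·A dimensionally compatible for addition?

Yes

In SI base units:
  (341 s A) / (736 Wb):  [s·A] / [kg·m²·s⁻²·A⁻¹] = kg⁻¹·m⁻²·s³·A²
  41.067 V^-1·A:  A·V⁻¹ = A·(J·C⁻¹)⁻¹ = kg⁻¹·m⁻²·s³·A²
Both are kg⁻¹·m⁻²·s³·A², so they have the same dimensions and can be added.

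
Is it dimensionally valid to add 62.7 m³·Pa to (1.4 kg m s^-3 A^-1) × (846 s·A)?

No

Work out the base dimensions of each:
  62.7 m³·Pa:  Pa·m³ = N·m⁻²·m³ = kg·m²·s⁻²
  (1.4 kg m s^-3 A^-1) × (846 s·A):  [kg·m·s⁻³·A⁻¹] · [s·A] = kg·m·s⁻²
kg·m²·s⁻² ≠ kg·m·s⁻², so they cannot be added.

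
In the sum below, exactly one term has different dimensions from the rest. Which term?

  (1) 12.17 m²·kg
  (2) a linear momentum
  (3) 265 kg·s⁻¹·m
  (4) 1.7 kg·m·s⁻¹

(1)

In SI base units:
  (1) kg·m²
  (2) [linear momentum] = kg·m·s⁻¹
  (3) kg·m·s⁻¹
  (4) kg·m·s⁻¹
All reduce to kg·m·s⁻¹ except (1), which is kg·m².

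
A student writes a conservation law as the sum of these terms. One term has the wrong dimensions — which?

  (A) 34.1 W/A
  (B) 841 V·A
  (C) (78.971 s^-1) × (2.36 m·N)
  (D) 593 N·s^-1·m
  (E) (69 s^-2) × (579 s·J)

Expand each in SI base units:
  (A) W·A⁻¹ = J·s⁻¹·A⁻¹ = kg·m²·s⁻³·A⁻¹
  (B) V·A = J·C⁻¹·A = kg·m²·s⁻³
  (C) [s⁻¹] · [kg·m²·s⁻²] = kg·m²·s⁻³
  (D) N·m·s⁻¹ = kg·m·s⁻²·m·s⁻¹ = kg·m²·s⁻³
  (E) [s⁻²] · [kg·m²·s⁻¹] = kg·m²·s⁻³
All reduce to kg·m²·s⁻³ except (A), which is kg·m²·s⁻³·A⁻¹.

(A)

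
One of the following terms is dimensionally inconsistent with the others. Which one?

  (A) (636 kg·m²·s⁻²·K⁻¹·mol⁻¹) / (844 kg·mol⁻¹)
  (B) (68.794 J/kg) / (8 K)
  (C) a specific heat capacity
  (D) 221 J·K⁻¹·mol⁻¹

Expand each in SI base units:
  (A) [kg·m²·s⁻²·K⁻¹·mol⁻¹] / [kg·mol⁻¹] = m²·s⁻²·K⁻¹
  (B) [m²·s⁻²] / [K] = m²·s⁻²·K⁻¹
  (C) [specific heat capacity] = m²·s⁻²·K⁻¹
  (D) J·mol⁻¹·K⁻¹ = N·m·mol⁻¹·K⁻¹ = kg·m²·s⁻²·K⁻¹·mol⁻¹
All reduce to m²·s⁻²·K⁻¹ except (D), which is kg·m²·s⁻²·K⁻¹·mol⁻¹.

(D)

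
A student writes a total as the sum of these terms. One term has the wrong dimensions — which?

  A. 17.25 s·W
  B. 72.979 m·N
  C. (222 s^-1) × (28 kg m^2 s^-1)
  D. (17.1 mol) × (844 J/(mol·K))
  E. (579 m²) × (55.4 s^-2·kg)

Work out the base dimensions of each:
  A. W·s = J·s⁻¹·s = kg·m²·s⁻²
  B. N·m = kg·m·s⁻²·m = kg·m²·s⁻²
  C. [s⁻¹] · [kg·m²·s⁻¹] = kg·m²·s⁻²
  D. [mol] · [kg·m²·s⁻²·K⁻¹·mol⁻¹] = kg·m²·s⁻²·K⁻¹
  E. [m²] · [kg·s⁻²] = kg·m²·s⁻²
All reduce to kg·m²·s⁻² except D., which is kg·m²·s⁻²·K⁻¹.

D.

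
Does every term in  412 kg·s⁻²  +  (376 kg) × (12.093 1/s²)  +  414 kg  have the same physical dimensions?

Work out the base dimensions of each:
  412 kg·s⁻²:  kg·s⁻²
  (376 kg) × (12.093 1/s²):  [kg] · [s⁻²] = kg·s⁻²
  414 kg:  kg
The terms do not share a single dimension (kg vs kg·s⁻²).

No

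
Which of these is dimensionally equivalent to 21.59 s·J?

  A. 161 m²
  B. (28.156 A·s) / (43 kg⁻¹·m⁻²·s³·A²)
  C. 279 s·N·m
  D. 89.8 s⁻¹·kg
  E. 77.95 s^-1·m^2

C.

Reference: J·s = N·m·s = kg·m²·s⁻¹.
Each option:
  A. m²
  B. [s·A] / [kg⁻¹·m⁻²·s³·A²] = kg·m²·s⁻²·A⁻¹
  C. N·m·s = kg·m·s⁻²·m·s = kg·m²·s⁻¹  ← same
  D. kg·s⁻¹
  E. m²·s⁻¹
Only C. matches kg·m²·s⁻¹.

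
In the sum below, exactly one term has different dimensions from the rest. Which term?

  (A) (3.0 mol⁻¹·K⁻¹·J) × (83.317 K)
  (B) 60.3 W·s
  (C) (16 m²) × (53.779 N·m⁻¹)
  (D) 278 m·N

(A)

Reduce each to base SI dimensions:
  (A) [kg·m²·s⁻²·K⁻¹·mol⁻¹] · [K] = kg·m²·s⁻²·mol⁻¹
  (B) W·s = J·s⁻¹·s = kg·m²·s⁻²
  (C) [m²] · [kg·s⁻²] = kg·m²·s⁻²
  (D) N·m = kg·m·s⁻²·m = kg·m²·s⁻²
All reduce to kg·m²·s⁻² except (A), which is kg·m²·s⁻²·mol⁻¹.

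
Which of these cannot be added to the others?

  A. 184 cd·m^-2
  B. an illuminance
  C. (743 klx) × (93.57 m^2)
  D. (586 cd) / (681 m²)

C.

Work out the base dimensions of each:
  A. cd·m⁻² = m⁻²·cd
  B. [illuminance] = m⁻²·cd
  C. [m⁻²·cd] · [m²] = cd
  D. [cd] / [m²] = m⁻²·cd
All reduce to m⁻²·cd except C., which is cd.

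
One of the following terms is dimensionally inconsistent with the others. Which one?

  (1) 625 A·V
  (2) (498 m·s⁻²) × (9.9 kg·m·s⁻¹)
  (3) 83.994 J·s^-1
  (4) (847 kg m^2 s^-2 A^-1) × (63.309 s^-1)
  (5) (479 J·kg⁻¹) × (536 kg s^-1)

In SI base units:
  (1) V·A = J·C⁻¹·A = kg·m²·s⁻³
  (2) [m·s⁻²] · [kg·m·s⁻¹] = kg·m²·s⁻³
  (3) J·s⁻¹ = N·m·s⁻¹ = kg·m²·s⁻³
  (4) [kg·m²·s⁻²·A⁻¹] · [s⁻¹] = kg·m²·s⁻³·A⁻¹
  (5) [m²·s⁻²] · [kg·s⁻¹] = kg·m²·s⁻³
All reduce to kg·m²·s⁻³ except (4), which is kg·m²·s⁻³·A⁻¹.

(4)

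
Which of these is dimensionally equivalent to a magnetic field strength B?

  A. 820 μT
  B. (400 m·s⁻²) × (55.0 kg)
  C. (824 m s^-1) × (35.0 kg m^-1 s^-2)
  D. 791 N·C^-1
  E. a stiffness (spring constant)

Reference: [magnetic field strength B] = kg·s⁻²·A⁻¹.
Each option:
  A. T = Wb·m⁻² = kg·s⁻²·A⁻¹  ← same
  B. [m·s⁻²] · [kg] = kg·m·s⁻²
  C. [m·s⁻¹] · [kg·m⁻¹·s⁻²] = kg·s⁻³
  D. N·C⁻¹ = kg·m·s⁻²·(s·A)⁻¹ = kg·m·s⁻³·A⁻¹
  E. [stiffness (spring constant)] = kg·s⁻²
Only A. matches kg·s⁻²·A⁻¹.

A.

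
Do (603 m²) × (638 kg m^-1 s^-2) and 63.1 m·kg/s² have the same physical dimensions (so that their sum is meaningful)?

Dimensions:
  (603 m²) × (638 kg m^-1 s^-2):  [m²] · [kg·m⁻¹·s⁻²] = kg·m·s⁻²
  63.1 m·kg/s²:  kg·m·s⁻²
Both are kg·m·s⁻², so they have the same dimensions and can be added.

Yes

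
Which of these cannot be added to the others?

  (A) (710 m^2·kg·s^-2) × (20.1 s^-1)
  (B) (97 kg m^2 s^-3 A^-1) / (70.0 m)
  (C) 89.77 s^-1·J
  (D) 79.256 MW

(B)

Work out the base dimensions of each:
  (A) [kg·m²·s⁻²] · [s⁻¹] = kg·m²·s⁻³
  (B) [kg·m²·s⁻³·A⁻¹] / [m] = kg·m·s⁻³·A⁻¹
  (C) J·s⁻¹ = N·m·s⁻¹ = kg·m²·s⁻³
  (D) W = J·s⁻¹ = kg·m²·s⁻³
All reduce to kg·m²·s⁻³ except (B), which is kg·m·s⁻³·A⁻¹.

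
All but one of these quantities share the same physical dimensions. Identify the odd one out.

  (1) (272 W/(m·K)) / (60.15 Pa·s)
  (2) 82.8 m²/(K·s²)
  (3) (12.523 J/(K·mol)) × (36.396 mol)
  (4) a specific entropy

(3)

Reduce each to base SI dimensions:
  (1) [kg·m·s⁻³·K⁻¹] / [kg·m⁻¹·s⁻¹] = m²·s⁻²·K⁻¹
  (2) m²·s⁻²·K⁻¹
  (3) [kg·m²·s⁻²·K⁻¹·mol⁻¹] · [mol] = kg·m²·s⁻²·K⁻¹
  (4) [specific entropy] = m²·s⁻²·K⁻¹
All reduce to m²·s⁻²·K⁻¹ except (3), which is kg·m²·s⁻²·K⁻¹.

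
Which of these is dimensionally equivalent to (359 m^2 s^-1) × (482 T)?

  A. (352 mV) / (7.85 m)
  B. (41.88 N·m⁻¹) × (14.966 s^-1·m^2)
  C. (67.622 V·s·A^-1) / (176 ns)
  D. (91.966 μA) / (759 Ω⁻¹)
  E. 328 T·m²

Reference: [m²·s⁻¹] · [kg·s⁻²·A⁻¹] = kg·m²·s⁻³·A⁻¹.
Each option:
  A. [kg·m²·s⁻³·A⁻¹] / [m] = kg·m·s⁻³·A⁻¹
  B. [kg·s⁻²] · [m²·s⁻¹] = kg·m²·s⁻³
  C. [kg·m²·s⁻²·A⁻²] / [s] = kg·m²·s⁻³·A⁻²
  D. [A] / [kg⁻¹·m⁻²·s³·A²] = kg·m²·s⁻³·A⁻¹  ← same
  E. T·m² = Wb·m⁻²·m² = kg·m²·s⁻²·A⁻¹
Only D. matches kg·m²·s⁻³·A⁻¹.

D.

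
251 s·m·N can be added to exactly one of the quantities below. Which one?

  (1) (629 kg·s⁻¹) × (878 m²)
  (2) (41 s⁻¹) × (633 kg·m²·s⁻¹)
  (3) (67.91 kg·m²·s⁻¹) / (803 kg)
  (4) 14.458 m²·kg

Reference: N·m·s = kg·m·s⁻²·m·s = kg·m²·s⁻¹.
Each option:
  (1) [kg·s⁻¹] · [m²] = kg·m²·s⁻¹  ← same
  (2) [s⁻¹] · [kg·m²·s⁻¹] = kg·m²·s⁻²
  (3) [kg·m²·s⁻¹] / [kg] = m²·s⁻¹
  (4) kg·m²
Only (1) matches kg·m²·s⁻¹.

(1)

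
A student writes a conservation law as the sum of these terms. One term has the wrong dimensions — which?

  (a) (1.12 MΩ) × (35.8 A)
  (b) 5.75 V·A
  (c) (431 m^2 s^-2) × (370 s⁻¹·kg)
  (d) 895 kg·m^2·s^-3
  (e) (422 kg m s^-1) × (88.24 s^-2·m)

Work out the base dimensions of each:
  (a) [kg·m²·s⁻³·A⁻²] · [A] = kg·m²·s⁻³·A⁻¹
  (b) V·A = J·C⁻¹·A = kg·m²·s⁻³
  (c) [m²·s⁻²] · [kg·s⁻¹] = kg·m²·s⁻³
  (d) kg·m²·s⁻³
  (e) [kg·m·s⁻¹] · [m·s⁻²] = kg·m²·s⁻³
All reduce to kg·m²·s⁻³ except (a), which is kg·m²·s⁻³·A⁻¹.

(a)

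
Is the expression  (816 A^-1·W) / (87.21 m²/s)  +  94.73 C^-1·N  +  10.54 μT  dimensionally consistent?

In SI base units:
  (816 A^-1·W) / (87.21 m²/s):  [kg·m²·s⁻³·A⁻¹] / [m²·s⁻¹] = kg·s⁻²·A⁻¹
  94.73 C^-1·N:  N·C⁻¹ = kg·m·s⁻²·(s·A)⁻¹ = kg·m·s⁻³·A⁻¹
  10.54 μT:  T = Wb·m⁻² = kg·s⁻²·A⁻¹
The terms do not share a single dimension (kg·m·s⁻³·A⁻¹ vs kg·s⁻²·A⁻¹).

No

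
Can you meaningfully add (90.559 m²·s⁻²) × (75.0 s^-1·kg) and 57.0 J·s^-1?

Yes

Expand each in SI base units:
  (90.559 m²·s⁻²) × (75.0 s^-1·kg):  [m²·s⁻²] · [kg·s⁻¹] = kg·m²·s⁻³
  57.0 J·s^-1:  J·s⁻¹ = N·m·s⁻¹ = kg·m²·s⁻³
Both are kg·m²·s⁻³, so they have the same dimensions and can be added.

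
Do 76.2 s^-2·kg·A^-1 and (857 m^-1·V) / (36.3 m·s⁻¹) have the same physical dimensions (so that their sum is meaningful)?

Work out the base dimensions of each:
  76.2 s^-2·kg·A^-1:  kg·s⁻²·A⁻¹
  (857 m^-1·V) / (36.3 m·s⁻¹):  [kg·m·s⁻³·A⁻¹] / [m·s⁻¹] = kg·s⁻²·A⁻¹
Both are kg·s⁻²·A⁻¹, so they have the same dimensions and can be added.

Yes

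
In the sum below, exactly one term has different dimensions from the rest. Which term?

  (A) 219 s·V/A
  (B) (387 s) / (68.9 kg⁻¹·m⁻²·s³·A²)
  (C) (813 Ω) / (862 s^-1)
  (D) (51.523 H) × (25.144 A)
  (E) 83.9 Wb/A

Reduce each to base SI dimensions:
  (A) V·s·A⁻¹ = J·C⁻¹·s·A⁻¹ = kg·m²·s⁻²·A⁻²
  (B) [s] / [kg⁻¹·m⁻²·s³·A²] = kg·m²·s⁻²·A⁻²
  (C) [kg·m²·s⁻³·A⁻²] / [s⁻¹] = kg·m²·s⁻²·A⁻²
  (D) [kg·m²·s⁻²·A⁻²] · [A] = kg·m²·s⁻²·A⁻¹
  (E) Wb·A⁻¹ = V·s·A⁻¹ = kg·m²·s⁻²·A⁻²
All reduce to kg·m²·s⁻²·A⁻² except (D), which is kg·m²·s⁻²·A⁻¹.

(D)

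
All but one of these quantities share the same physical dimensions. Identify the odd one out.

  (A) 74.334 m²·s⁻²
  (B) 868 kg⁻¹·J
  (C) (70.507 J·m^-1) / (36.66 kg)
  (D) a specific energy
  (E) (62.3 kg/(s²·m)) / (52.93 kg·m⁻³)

(C)

Work out the base dimensions of each:
  (A) m²·s⁻²
  (B) J·kg⁻¹ = N·m·kg⁻¹ = m²·s⁻²
  (C) [kg·m·s⁻²] / [kg] = m·s⁻²
  (D) [specific energy] = m²·s⁻²
  (E) [kg·m⁻¹·s⁻²] / [kg·m⁻³] = m²·s⁻²
All reduce to m²·s⁻² except (C), which is m·s⁻².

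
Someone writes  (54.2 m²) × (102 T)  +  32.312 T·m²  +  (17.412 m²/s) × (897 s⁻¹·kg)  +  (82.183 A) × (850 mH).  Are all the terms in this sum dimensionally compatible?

In SI base units:
  (54.2 m²) × (102 T):  [m²] · [kg·s⁻²·A⁻¹] = kg·m²·s⁻²·A⁻¹
  32.312 T·m²:  T·m² = Wb·m⁻²·m² = kg·m²·s⁻²·A⁻¹
  (17.412 m²/s) × (897 s⁻¹·kg):  [m²·s⁻¹] · [kg·s⁻¹] = kg·m²·s⁻²
  (82.183 A) × (850 mH):  [A] · [kg·m²·s⁻²·A⁻²] = kg·m²·s⁻²·A⁻¹
The terms do not share a single dimension (kg·m²·s⁻² vs kg·m²·s⁻²·A⁻¹).

No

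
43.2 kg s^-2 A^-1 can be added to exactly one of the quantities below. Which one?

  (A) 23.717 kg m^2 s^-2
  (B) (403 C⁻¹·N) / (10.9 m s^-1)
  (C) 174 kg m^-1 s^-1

Reference: kg·s⁻²·A⁻¹.
Each option:
  (A) kg·m²·s⁻²
  (B) [kg·m·s⁻³·A⁻¹] / [m·s⁻¹] = kg·s⁻²·A⁻¹  ← same
  (C) kg·m⁻¹·s⁻¹
Only (B) matches kg·s⁻²·A⁻¹.

(B)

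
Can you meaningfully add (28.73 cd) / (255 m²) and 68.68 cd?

No

Work out the base dimensions of each:
  (28.73 cd) / (255 m²):  [cd] / [m²] = m⁻²·cd
  68.68 cd:  cd
m⁻²·cd ≠ cd, so they cannot be added.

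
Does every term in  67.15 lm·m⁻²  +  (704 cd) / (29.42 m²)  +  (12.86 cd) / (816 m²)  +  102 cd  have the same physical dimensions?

Work out the base dimensions of each:
  67.15 lm·m⁻²:  lm·m⁻² = cd·m⁻² = m⁻²·cd
  (704 cd) / (29.42 m²):  [cd] / [m²] = m⁻²·cd
  (12.86 cd) / (816 m²):  [cd] / [m²] = m⁻²·cd
  102 cd:  cd
The terms do not share a single dimension (cd vs m⁻²·cd).

No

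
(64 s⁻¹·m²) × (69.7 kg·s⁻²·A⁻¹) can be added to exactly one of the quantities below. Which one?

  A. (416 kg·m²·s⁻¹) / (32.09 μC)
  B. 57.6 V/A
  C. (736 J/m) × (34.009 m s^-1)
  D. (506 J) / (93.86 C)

Reference: [m²·s⁻¹] · [kg·s⁻²·A⁻¹] = kg·m²·s⁻³·A⁻¹.
Each option:
  A. [kg·m²·s⁻¹] / [s·A] = kg·m²·s⁻²·A⁻¹
  B. V·A⁻¹ = J·C⁻¹·A⁻¹ = kg·m²·s⁻³·A⁻²
  C. [kg·m·s⁻²] · [m·s⁻¹] = kg·m²·s⁻³
  D. [kg·m²·s⁻²] / [s·A] = kg·m²·s⁻³·A⁻¹  ← same
Only D. matches kg·m²·s⁻³·A⁻¹.

D.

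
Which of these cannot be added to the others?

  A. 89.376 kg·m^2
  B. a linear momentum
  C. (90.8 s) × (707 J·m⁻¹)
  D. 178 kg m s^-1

Expand each in SI base units:
  A. kg·m²
  B. [linear momentum] = kg·m·s⁻¹
  C. [s] · [kg·m·s⁻²] = kg·m·s⁻¹
  D. kg·m·s⁻¹
All reduce to kg·m·s⁻¹ except A., which is kg·m².

A.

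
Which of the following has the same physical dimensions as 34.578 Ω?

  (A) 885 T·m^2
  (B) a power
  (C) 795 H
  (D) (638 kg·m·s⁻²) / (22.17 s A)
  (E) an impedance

(E)

Reference: Ω = V·A⁻¹ = kg·m²·s⁻³·A⁻².
Each option:
  (A) T·m² = Wb·m⁻²·m² = kg·m²·s⁻²·A⁻¹
  (B) [power] = kg·m²·s⁻³
  (C) H = V·s·A⁻¹ = kg·m²·s⁻²·A⁻²
  (D) [kg·m·s⁻²] / [s·A] = kg·m·s⁻³·A⁻¹
  (E) [impedance] = kg·m²·s⁻³·A⁻²  ← same
Only (E) matches kg·m²·s⁻³·A⁻².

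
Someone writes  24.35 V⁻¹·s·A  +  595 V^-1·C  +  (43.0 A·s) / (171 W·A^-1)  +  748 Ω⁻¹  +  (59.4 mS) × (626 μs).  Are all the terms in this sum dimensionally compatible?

No

In SI base units:
  24.35 V⁻¹·s·A:  A·s·V⁻¹ = A·s·(J·C⁻¹)⁻¹ = kg⁻¹·m⁻²·s⁴·A²
  595 V^-1·C:  C·V⁻¹ = s·A·(J·C⁻¹)⁻¹ = kg⁻¹·m⁻²·s⁴·A²
  (43.0 A·s) / (171 W·A^-1):  [s·A] / [kg·m²·s⁻³·A⁻¹] = kg⁻¹·m⁻²·s⁴·A²
  748 Ω⁻¹:  Ω⁻¹ = (V·A⁻¹)⁻¹ = kg⁻¹·m⁻²·s³·A²
  (59.4 mS) × (626 μs):  [kg⁻¹·m⁻²·s³·A²] · [s] = kg⁻¹·m⁻²·s⁴·A²
The terms do not share a single dimension (kg⁻¹·m⁻²·s³·A² vs kg⁻¹·m⁻²·s⁴·A²).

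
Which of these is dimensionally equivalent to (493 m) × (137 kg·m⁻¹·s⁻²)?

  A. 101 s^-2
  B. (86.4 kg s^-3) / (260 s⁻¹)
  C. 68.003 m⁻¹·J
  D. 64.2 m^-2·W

B.

Reference: [m] · [kg·m⁻¹·s⁻²] = kg·s⁻².
Each option:
  A. s⁻²
  B. [kg·s⁻³] / [s⁻¹] = kg·s⁻²  ← same
  C. J·m⁻¹ = N·m·m⁻¹ = kg·m·s⁻²
  D. W·m⁻² = J·s⁻¹·m⁻² = kg·s⁻³
Only B. matches kg·s⁻².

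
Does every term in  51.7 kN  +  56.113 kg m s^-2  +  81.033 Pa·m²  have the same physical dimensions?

Yes

Expand each in SI base units:
  51.7 kN:  N = kg·m·s⁻²
  56.113 kg m s^-2:  kg·m·s⁻²
  81.033 Pa·m²:  Pa·m² = N·m⁻²·m² = kg·m·s⁻²
Every term reduces to kg·m·s⁻².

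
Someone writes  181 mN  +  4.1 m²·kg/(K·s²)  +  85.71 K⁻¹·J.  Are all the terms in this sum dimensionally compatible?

Reduce each to base SI dimensions:
  181 mN:  N = kg·m·s⁻²
  4.1 m²·kg/(K·s²):  kg·m²·s⁻²·K⁻¹
  85.71 K⁻¹·J:  J·K⁻¹ = N·m·K⁻¹ = kg·m²·s⁻²·K⁻¹
The terms do not share a single dimension (kg·m²·s⁻²·K⁻¹ vs kg·m·s⁻²).

No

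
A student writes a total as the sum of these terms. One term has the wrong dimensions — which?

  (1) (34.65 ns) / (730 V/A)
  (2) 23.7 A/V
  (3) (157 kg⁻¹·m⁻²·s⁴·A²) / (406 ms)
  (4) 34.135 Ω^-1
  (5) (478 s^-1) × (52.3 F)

Reduce each to base SI dimensions:
  (1) [s] / [kg·m²·s⁻³·A⁻²] = kg⁻¹·m⁻²·s⁴·A²
  (2) A·V⁻¹ = A·(J·C⁻¹)⁻¹ = kg⁻¹·m⁻²·s³·A²
  (3) [kg⁻¹·m⁻²·s⁴·A²] / [s] = kg⁻¹·m⁻²·s³·A²
  (4) Ω⁻¹ = (V·A⁻¹)⁻¹ = kg⁻¹·m⁻²·s³·A²
  (5) [s⁻¹] · [kg⁻¹·m⁻²·s⁴·A²] = kg⁻¹·m⁻²·s³·A²
All reduce to kg⁻¹·m⁻²·s³·A² except (1), which is kg⁻¹·m⁻²·s⁴·A².

(1)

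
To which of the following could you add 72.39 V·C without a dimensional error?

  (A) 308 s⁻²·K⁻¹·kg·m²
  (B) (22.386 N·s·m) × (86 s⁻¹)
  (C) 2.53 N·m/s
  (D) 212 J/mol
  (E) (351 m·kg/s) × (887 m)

Reference: C·V = s·A·J·C⁻¹ = kg·m²·s⁻².
Each option:
  (A) kg·m²·s⁻²·K⁻¹
  (B) [kg·m²·s⁻¹] · [s⁻¹] = kg·m²·s⁻²  ← same
  (C) N·m·s⁻¹ = kg·m·s⁻²·m·s⁻¹ = kg·m²·s⁻³
  (D) J·mol⁻¹ = N·m·mol⁻¹ = kg·m²·s⁻²·mol⁻¹
  (E) [kg·m·s⁻¹] · [m] = kg·m²·s⁻¹
Only (B) matches kg·m²·s⁻².

(B)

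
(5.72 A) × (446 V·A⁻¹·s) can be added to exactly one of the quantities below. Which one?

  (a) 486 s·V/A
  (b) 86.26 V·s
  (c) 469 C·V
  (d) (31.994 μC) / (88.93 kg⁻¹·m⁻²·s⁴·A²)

(b)

Reference: [A] · [kg·m²·s⁻²·A⁻²] = kg·m²·s⁻²·A⁻¹.
Each option:
  (a) V·s·A⁻¹ = J·C⁻¹·s·A⁻¹ = kg·m²·s⁻²·A⁻²
  (b) V·s = J·C⁻¹·s = kg·m²·s⁻²·A⁻¹  ← same
  (c) C·V = s·A·J·C⁻¹ = kg·m²·s⁻²
  (d) [s·A] / [kg⁻¹·m⁻²·s⁴·A²] = kg·m²·s⁻³·A⁻¹
Only (b) matches kg·m²·s⁻²·A⁻¹.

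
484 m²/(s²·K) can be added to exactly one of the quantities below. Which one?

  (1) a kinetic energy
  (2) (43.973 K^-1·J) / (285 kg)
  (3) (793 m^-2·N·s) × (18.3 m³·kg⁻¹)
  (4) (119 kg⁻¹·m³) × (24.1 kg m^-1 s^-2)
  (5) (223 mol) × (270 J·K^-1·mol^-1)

(2)

Reference: m²·s⁻²·K⁻¹.
Each option:
  (1) [kinetic energy] = kg·m²·s⁻²
  (2) [kg·m²·s⁻²·K⁻¹] / [kg] = m²·s⁻²·K⁻¹  ← same
  (3) [kg·m⁻¹·s⁻¹] · [kg⁻¹·m³] = m²·s⁻¹
  (4) [kg⁻¹·m³] · [kg·m⁻¹·s⁻²] = m²·s⁻²
  (5) [mol] · [kg·m²·s⁻²·K⁻¹·mol⁻¹] = kg·m²·s⁻²·K⁻¹
Only (2) matches m²·s⁻²·K⁻¹.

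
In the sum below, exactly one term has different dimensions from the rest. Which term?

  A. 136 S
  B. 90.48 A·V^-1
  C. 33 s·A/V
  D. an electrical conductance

In SI base units:
  A. S = Ω⁻¹ = kg⁻¹·m⁻²·s³·A²
  B. A·V⁻¹ = A·(J·C⁻¹)⁻¹ = kg⁻¹·m⁻²·s³·A²
  C. A·s·V⁻¹ = A·s·(J·C⁻¹)⁻¹ = kg⁻¹·m⁻²·s⁴·A²
  D. [electrical conductance] = kg⁻¹·m⁻²·s³·A²
All reduce to kg⁻¹·m⁻²·s³·A² except C., which is kg⁻¹·m⁻²·s⁴·A².

C.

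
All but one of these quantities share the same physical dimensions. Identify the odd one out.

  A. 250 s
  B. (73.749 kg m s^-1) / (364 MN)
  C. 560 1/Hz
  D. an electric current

D.

Work out the base dimensions of each:
  A. s
  B. [kg·m·s⁻¹] / [kg·m·s⁻²] = s
  C. Hz⁻¹ = (s⁻¹)⁻¹ = s
  D. [electric current] = A
All reduce to s except D., which is A.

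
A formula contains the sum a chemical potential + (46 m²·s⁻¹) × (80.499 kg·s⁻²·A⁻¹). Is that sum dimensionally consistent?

Dimensions:
  a chemical potential:  [chemical potential] = kg·m²·s⁻²·mol⁻¹
  (46 m²·s⁻¹) × (80.499 kg·s⁻²·A⁻¹):  [m²·s⁻¹] · [kg·s⁻²·A⁻¹] = kg·m²·s⁻³·A⁻¹
kg·m²·s⁻²·mol⁻¹ ≠ kg·m²·s⁻³·A⁻¹, so they cannot be added.

No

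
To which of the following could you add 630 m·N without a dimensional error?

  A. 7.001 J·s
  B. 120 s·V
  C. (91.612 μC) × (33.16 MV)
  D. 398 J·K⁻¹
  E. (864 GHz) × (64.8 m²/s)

C.

Reference: N·m = kg·m·s⁻²·m = kg·m²·s⁻².
Each option:
  A. J·s = N·m·s = kg·m²·s⁻¹
  B. V·s = J·C⁻¹·s = kg·m²·s⁻²·A⁻¹
  C. [s·A] · [kg·m²·s⁻³·A⁻¹] = kg·m²·s⁻²  ← same
  D. J·K⁻¹ = N·m·K⁻¹ = kg·m²·s⁻²·K⁻¹
  E. [s⁻¹] · [m²·s⁻¹] = m²·s⁻²
Only C. matches kg·m²·s⁻².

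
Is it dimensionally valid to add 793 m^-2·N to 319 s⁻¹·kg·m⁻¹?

Reduce each to base SI dimensions:
  793 m^-2·N:  N·m⁻² = kg·m·s⁻²·m⁻² = kg·m⁻¹·s⁻²
  319 s⁻¹·kg·m⁻¹:  kg·m⁻¹·s⁻¹
kg·m⁻¹·s⁻² ≠ kg·m⁻¹·s⁻¹, so they cannot be added.

No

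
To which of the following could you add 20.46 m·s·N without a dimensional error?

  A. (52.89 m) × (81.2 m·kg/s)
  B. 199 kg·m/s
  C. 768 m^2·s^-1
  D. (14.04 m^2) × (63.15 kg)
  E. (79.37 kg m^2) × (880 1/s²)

Reference: N·m·s = kg·m·s⁻²·m·s = kg·m²·s⁻¹.
Each option:
  A. [m] · [kg·m·s⁻¹] = kg·m²·s⁻¹  ← same
  B. kg·m·s⁻¹
  C. m²·s⁻¹
  D. [m²] · [kg] = kg·m²
  E. [kg·m²] · [s⁻²] = kg·m²·s⁻²
Only A. matches kg·m²·s⁻¹.

A.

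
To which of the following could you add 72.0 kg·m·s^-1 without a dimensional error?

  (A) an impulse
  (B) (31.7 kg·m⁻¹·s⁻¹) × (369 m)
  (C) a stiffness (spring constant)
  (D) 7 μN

(A)

Reference: kg·m·s⁻¹.
Each option:
  (A) [impulse] = kg·m·s⁻¹  ← same
  (B) [kg·m⁻¹·s⁻¹] · [m] = kg·s⁻¹
  (C) [stiffness (spring constant)] = kg·s⁻²
  (D) N = kg·m·s⁻²
Only (A) matches kg·m·s⁻¹.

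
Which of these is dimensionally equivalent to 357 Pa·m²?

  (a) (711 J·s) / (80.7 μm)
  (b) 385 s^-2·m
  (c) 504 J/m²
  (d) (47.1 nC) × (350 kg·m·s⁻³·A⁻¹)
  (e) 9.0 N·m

(d)

Reference: Pa·m² = N·m⁻²·m² = kg·m·s⁻².
Each option:
  (a) [kg·m²·s⁻¹] / [m] = kg·m·s⁻¹
  (b) m·s⁻²
  (c) J·m⁻² = N·m·m⁻² = kg·s⁻²
  (d) [s·A] · [kg·m·s⁻³·A⁻¹] = kg·m·s⁻²  ← same
  (e) N·m = kg·m·s⁻²·m = kg·m²·s⁻²
Only (d) matches kg·m·s⁻².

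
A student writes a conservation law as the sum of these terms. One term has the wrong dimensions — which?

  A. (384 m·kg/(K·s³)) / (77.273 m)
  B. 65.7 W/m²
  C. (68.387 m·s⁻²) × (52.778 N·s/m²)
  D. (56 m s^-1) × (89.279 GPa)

A.

Expand each in SI base units:
  A. [kg·m·s⁻³·K⁻¹] / [m] = kg·s⁻³·K⁻¹
  B. W·m⁻² = J·s⁻¹·m⁻² = kg·s⁻³
  C. [m·s⁻²] · [kg·m⁻¹·s⁻¹] = kg·s⁻³
  D. [m·s⁻¹] · [kg·m⁻¹·s⁻²] = kg·s⁻³
All reduce to kg·s⁻³ except A., which is kg·s⁻³·K⁻¹.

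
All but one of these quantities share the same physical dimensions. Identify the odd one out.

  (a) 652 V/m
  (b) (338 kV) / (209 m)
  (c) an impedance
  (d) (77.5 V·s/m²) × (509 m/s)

Dimensions:
  (a) V·m⁻¹ = J·C⁻¹·m⁻¹ = kg·m·s⁻³·A⁻¹
  (b) [kg·m²·s⁻³·A⁻¹] / [m] = kg·m·s⁻³·A⁻¹
  (c) [impedance] = kg·m²·s⁻³·A⁻²
  (d) [kg·s⁻²·A⁻¹] · [m·s⁻¹] = kg·m·s⁻³·A⁻¹
All reduce to kg·m·s⁻³·A⁻¹ except (c), which is kg·m²·s⁻³·A⁻².

(c)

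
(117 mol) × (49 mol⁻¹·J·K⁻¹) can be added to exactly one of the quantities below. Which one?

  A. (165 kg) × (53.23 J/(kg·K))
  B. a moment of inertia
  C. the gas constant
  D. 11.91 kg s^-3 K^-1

A.

Reference: [mol] · [kg·m²·s⁻²·K⁻¹·mol⁻¹] = kg·m²·s⁻²·K⁻¹.
Each option:
  A. [kg] · [m²·s⁻²·K⁻¹] = kg·m²·s⁻²·K⁻¹  ← same
  B. [moment of inertia] = kg·m²
  C. [gas constant] = kg·m²·s⁻²·K⁻¹·mol⁻¹
  D. kg·s⁻³·K⁻¹
Only A. matches kg·m²·s⁻²·K⁻¹.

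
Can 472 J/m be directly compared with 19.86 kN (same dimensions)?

Dimensions:
  472 J/m:  J·m⁻¹ = N·m·m⁻¹ = kg·m·s⁻²
  19.86 kN:  N = kg·m·s⁻²
Both are kg·m·s⁻², so they have the same dimensions and can be added.

Yes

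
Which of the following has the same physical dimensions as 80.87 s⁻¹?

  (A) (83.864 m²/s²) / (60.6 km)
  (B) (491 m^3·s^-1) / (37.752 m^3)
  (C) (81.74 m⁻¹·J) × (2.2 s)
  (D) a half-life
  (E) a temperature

Reference: s⁻¹.
Each option:
  (A) [m²·s⁻²] / [m] = m·s⁻²
  (B) [m³·s⁻¹] / [m³] = s⁻¹  ← same
  (C) [kg·m·s⁻²] · [s] = kg·m·s⁻¹
  (D) [half-life] = s
  (E) [temperature] = K
Only (B) matches s⁻¹.

(B)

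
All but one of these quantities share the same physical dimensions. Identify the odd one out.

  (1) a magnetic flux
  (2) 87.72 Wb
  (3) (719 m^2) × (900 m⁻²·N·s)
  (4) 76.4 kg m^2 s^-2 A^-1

(3)

Work out the base dimensions of each:
  (1) [magnetic flux] = kg·m²·s⁻²·A⁻¹
  (2) Wb = V·s = kg·m²·s⁻²·A⁻¹
  (3) [m²] · [kg·m⁻¹·s⁻¹] = kg·m·s⁻¹
  (4) kg·m²·s⁻²·A⁻¹
All reduce to kg·m²·s⁻²·A⁻¹ except (3), which is kg·m·s⁻¹.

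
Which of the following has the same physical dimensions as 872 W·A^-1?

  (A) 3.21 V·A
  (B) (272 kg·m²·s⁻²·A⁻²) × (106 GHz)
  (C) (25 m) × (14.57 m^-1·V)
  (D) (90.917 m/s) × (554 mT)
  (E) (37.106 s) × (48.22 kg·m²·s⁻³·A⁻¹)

Reference: W·A⁻¹ = J·s⁻¹·A⁻¹ = kg·m²·s⁻³·A⁻¹.
Each option:
  (A) V·A = J·C⁻¹·A = kg·m²·s⁻³
  (B) [kg·m²·s⁻²·A⁻²] · [s⁻¹] = kg·m²·s⁻³·A⁻²
  (C) [m] · [kg·m·s⁻³·A⁻¹] = kg·m²·s⁻³·A⁻¹  ← same
  (D) [m·s⁻¹] · [kg·s⁻²·A⁻¹] = kg·m·s⁻³·A⁻¹
  (E) [s] · [kg·m²·s⁻³·A⁻¹] = kg·m²·s⁻²·A⁻¹
Only (C) matches kg·m²·s⁻³·A⁻¹.

(C)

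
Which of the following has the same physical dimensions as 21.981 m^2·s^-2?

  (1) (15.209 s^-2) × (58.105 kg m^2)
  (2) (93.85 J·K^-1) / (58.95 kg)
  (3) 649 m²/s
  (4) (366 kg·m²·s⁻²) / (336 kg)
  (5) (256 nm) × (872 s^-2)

(4)

Reference: m²·s⁻².
Each option:
  (1) [s⁻²] · [kg·m²] = kg·m²·s⁻²
  (2) [kg·m²·s⁻²·K⁻¹] / [kg] = m²·s⁻²·K⁻¹
  (3) m²·s⁻¹
  (4) [kg·m²·s⁻²] / [kg] = m²·s⁻²  ← same
  (5) [m] · [s⁻²] = m·s⁻²
Only (4) matches m²·s⁻².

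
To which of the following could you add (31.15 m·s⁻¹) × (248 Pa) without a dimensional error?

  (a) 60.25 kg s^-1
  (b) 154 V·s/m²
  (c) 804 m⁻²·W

Reference: [m·s⁻¹] · [kg·m⁻¹·s⁻²] = kg·s⁻³.
Each option:
  (a) kg·s⁻¹
  (b) V·s·m⁻² = J·C⁻¹·s·m⁻² = kg·s⁻²·A⁻¹
  (c) W·m⁻² = J·s⁻¹·m⁻² = kg·s⁻³  ← same
Only (c) matches kg·s⁻³.

(c)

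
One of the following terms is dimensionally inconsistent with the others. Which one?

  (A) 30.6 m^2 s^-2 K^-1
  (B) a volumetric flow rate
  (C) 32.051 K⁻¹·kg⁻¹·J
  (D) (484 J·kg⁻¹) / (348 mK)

(B)

Expand each in SI base units:
  (A) m²·s⁻²·K⁻¹
  (B) [volumetric flow rate] = m³·s⁻¹
  (C) J·kg⁻¹·K⁻¹ = N·m·kg⁻¹·K⁻¹ = m²·s⁻²·K⁻¹
  (D) [m²·s⁻²] / [K] = m²·s⁻²·K⁻¹
All reduce to m²·s⁻²·K⁻¹ except (B), which is m³·s⁻¹.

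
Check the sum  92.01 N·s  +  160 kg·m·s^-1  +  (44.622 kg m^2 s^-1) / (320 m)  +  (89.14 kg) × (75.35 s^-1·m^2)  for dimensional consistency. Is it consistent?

Expand each in SI base units:
  92.01 N·s:  N·s = kg·m·s⁻²·s = kg·m·s⁻¹
  160 kg·m·s^-1:  kg·m·s⁻¹
  (44.622 kg m^2 s^-1) / (320 m):  [kg·m²·s⁻¹] / [m] = kg·m·s⁻¹
  (89.14 kg) × (75.35 s^-1·m^2):  [kg] · [m²·s⁻¹] = kg·m²·s⁻¹
The terms do not share a single dimension (kg·m²·s⁻¹ vs kg·m·s⁻¹).

No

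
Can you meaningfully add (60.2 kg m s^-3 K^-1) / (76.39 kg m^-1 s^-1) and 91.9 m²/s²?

No

Reduce each to base SI dimensions:
  (60.2 kg m s^-3 K^-1) / (76.39 kg m^-1 s^-1):  [kg·m·s⁻³·K⁻¹] / [kg·m⁻¹·s⁻¹] = m²·s⁻²·K⁻¹
  91.9 m²/s²:  m²·s⁻²
m²·s⁻²·K⁻¹ ≠ m²·s⁻², so they cannot be added.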